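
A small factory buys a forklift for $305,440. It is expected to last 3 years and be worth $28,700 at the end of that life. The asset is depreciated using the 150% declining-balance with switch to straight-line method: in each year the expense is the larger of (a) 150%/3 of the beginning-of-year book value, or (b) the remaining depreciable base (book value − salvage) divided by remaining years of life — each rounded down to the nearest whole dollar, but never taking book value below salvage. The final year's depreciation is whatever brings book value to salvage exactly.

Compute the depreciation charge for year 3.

Depreciable base = $305,440 − $28,700 = $276,740.
Year 1: DB = ⌊$305,440 × 150%/3⌋ = $152,720; SL = ⌊$276,740/3⌋ = $92,246 → take DB $152,720. Book value $152,720.
Year 2: DB = ⌊$152,720 × 150%/3⌋ = $76,360; SL = ⌊$124,020/2⌋ = $62,010 → take DB $76,360. Book value $76,360.
Year 3 (final): $76,360 − $28,700 = $47,660. Book value $28,700.

$47,660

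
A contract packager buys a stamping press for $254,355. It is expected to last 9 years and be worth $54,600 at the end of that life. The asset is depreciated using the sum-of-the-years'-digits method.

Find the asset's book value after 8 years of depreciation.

$59,039

Depreciable base = $254,355 − $54,600 = $199,755.
Sum of the years' digits = 9+8+7+6+5+4+3+2+1 = 45.
Year 1: $199,755 × 9/45 = $39,951. Book value $214,404.
Year 2: $199,755 × 8/45 = $35,512. Book value $178,892.
Year 3: $199,755 × 7/45 = $31,073. Book value $147,819.
Year 4: $199,755 × 6/45 = $26,634. Book value $121,185.
Year 5: $199,755 × 5/45 = $22,195. Book value $98,990.
Year 6: $199,755 × 4/45 = $17,756. Book value $81,234.
Year 7: $199,755 × 3/45 = $13,317. Book value $67,917.
Year 8: $199,755 × 2/45 = $8,878. Book value $59,039.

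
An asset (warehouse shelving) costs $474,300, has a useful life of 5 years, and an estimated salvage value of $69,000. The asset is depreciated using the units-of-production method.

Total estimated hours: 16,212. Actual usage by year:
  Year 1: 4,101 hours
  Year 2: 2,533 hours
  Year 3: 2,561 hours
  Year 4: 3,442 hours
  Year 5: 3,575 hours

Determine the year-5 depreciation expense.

Depreciable base = $474,300 − $69,000 = $405,300.
Rate = $405,300 / 16,212 hours = $25 per hour.
Year 1: 4,101 × $25 = $102,525. Book value $371,775.
Year 2: 2,533 × $25 = $63,325. Book value $308,450.
Year 3: 2,561 × $25 = $64,025. Book value $244,425.
Year 4: 3,442 × $25 = $86,050. Book value $158,375.
Year 5: 3,575 × $25 = $89,375. Book value $69,000.

$89,375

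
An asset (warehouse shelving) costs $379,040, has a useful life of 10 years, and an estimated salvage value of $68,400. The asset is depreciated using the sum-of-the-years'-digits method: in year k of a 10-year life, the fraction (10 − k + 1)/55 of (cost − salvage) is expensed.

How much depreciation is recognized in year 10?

Depreciable base = $379,040 − $68,400 = $310,640.
Sum of the years' digits = 10+9+8+7+6+5+4+3+2+1 = 55.
Year 1: $310,640 × 10/55 = $56,480. Book value $322,560.
Year 2: $310,640 × 9/55 = $50,832. Book value $271,728.
Year 3: $310,640 × 8/55 = $45,184. Book value $226,544.
Year 4: $310,640 × 7/55 = $39,536. Book value $187,008.
Year 5: $310,640 × 6/55 = $33,888. Book value $153,120.
Year 6: $310,640 × 5/55 = $28,240. Book value $124,880.
Year 7: $310,640 × 4/55 = $22,592. Book value $102,288.
Year 8: $310,640 × 3/55 = $16,944. Book value $85,344.
Year 9: $310,640 × 2/55 = $11,296. Book value $74,048.
Year 10: $310,640 × 1/55 = $5,648. Book value $68,400.

$5,648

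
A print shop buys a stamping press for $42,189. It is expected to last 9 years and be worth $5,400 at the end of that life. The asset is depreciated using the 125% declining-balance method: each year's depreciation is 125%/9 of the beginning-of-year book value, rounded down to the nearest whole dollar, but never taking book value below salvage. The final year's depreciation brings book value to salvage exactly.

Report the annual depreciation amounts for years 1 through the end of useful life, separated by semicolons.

$5,859; $5,045; $4,345; $3,741; $3,222; $2,774; $2,389; $2,057; $7,357

Depreciable base = $42,189 − $5,400 = $36,789.
Year 1: ⌊$42,189 × 125%/9⌋ = $5,859. Book value $36,330.
Year 2: ⌊$36,330 × 125%/9⌋ = $5,045. Book value $31,285.
Year 3: ⌊$31,285 × 125%/9⌋ = $4,345. Book value $26,940.
Year 4: ⌊$26,940 × 125%/9⌋ = $3,741. Book value $23,199.
Year 5: ⌊$23,199 × 125%/9⌋ = $3,222. Book value $19,977.
Year 6: ⌊$19,977 × 125%/9⌋ = $2,774. Book value $17,203.
Year 7: ⌊$17,203 × 125%/9⌋ = $2,389. Book value $14,814.
Year 8: ⌊$14,814 × 125%/9⌋ = $2,057. Book value $12,757.
Year 9 (final): $12,757 − $5,400 = $7,357. Book value $5,400.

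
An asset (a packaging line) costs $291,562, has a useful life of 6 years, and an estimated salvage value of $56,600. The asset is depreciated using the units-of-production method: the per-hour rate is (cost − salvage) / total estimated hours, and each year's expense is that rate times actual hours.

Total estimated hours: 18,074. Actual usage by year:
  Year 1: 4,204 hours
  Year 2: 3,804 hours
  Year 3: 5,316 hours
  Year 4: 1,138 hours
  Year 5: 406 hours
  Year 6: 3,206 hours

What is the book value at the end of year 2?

Depreciable base = $291,562 − $56,600 = $234,962.
Rate = $234,962 / 18,074 hours = $13 per hour.
Year 1: 4,204 × $13 = $54,652. Book value $236,910.
Year 2: 3,804 × $13 = $49,452. Book value $187,458.

$187,458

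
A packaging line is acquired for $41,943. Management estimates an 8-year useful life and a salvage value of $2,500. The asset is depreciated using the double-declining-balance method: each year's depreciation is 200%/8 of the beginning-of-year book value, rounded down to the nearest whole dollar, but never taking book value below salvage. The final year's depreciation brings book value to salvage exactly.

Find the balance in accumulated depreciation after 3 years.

Depreciable base = $41,943 − $2,500 = $39,443.
Year 1: ⌊$41,943 × 200%/8⌋ = $10,485. Book value $31,458.
Year 2: ⌊$31,458 × 200%/8⌋ = $7,864. Book value $23,594.
Year 3: ⌊$23,594 × 200%/8⌋ = $5,898. Book value $17,696.
Accumulated through year 3 = $41,943 − $17,696 = $24,247.

$24,247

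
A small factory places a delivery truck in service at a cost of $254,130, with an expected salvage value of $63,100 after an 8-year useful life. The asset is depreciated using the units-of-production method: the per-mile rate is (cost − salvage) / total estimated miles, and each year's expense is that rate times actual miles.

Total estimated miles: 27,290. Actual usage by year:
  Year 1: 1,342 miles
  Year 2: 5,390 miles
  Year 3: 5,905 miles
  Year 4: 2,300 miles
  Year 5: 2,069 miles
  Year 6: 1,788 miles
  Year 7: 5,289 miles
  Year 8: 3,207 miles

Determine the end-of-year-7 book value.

$85,549

Depreciable base = $254,130 − $63,100 = $191,030.
Rate = $191,030 / 27,290 miles = $7 per mile.
Year 1: 1,342 × $7 = $9,394. Book value $244,736.
Year 2: 5,390 × $7 = $37,730. Book value $207,006.
Year 3: 5,905 × $7 = $41,335. Book value $165,671.
Year 4: 2,300 × $7 = $16,100. Book value $149,571.
Year 5: 2,069 × $7 = $14,483. Book value $135,088.
Year 6: 1,788 × $7 = $12,516. Book value $122,572.
Year 7: 5,289 × $7 = $37,023. Book value $85,549.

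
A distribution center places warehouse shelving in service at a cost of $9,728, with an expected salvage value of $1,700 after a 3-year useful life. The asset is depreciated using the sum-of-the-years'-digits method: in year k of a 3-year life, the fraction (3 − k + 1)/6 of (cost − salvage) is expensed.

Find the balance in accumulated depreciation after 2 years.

$6,690

Depreciable base = $9,728 − $1,700 = $8,028.
Sum of the years' digits = 3+2+1 = 6.
Year 1: $8,028 × 3/6 = $4,014. Book value $5,714.
Year 2: $8,028 × 2/6 = $2,676. Book value $3,038.
Accumulated through year 2 = $9,728 − $3,038 = $6,690.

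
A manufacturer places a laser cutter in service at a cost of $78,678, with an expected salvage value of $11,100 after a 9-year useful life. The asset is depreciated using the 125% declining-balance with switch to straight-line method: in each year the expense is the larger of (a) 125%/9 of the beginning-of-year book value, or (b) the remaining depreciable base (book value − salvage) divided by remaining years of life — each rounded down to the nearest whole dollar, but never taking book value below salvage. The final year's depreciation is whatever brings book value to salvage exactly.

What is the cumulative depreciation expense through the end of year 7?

$54,712

Depreciable base = $78,678 − $11,100 = $67,578.
Year 1: DB = ⌊$78,678 × 125%/9⌋ = $10,927; SL = ⌊$67,578/9⌋ = $7,508 → take DB $10,927. Book value $67,751.
Year 2: DB = ⌊$67,751 × 125%/9⌋ = $9,409; SL = ⌊$56,651/8⌋ = $7,081 → take DB $9,409. Book value $58,342.
Year 3: DB = ⌊$58,342 × 125%/9⌋ = $8,103; SL = ⌊$47,242/7⌋ = $6,748 → take DB $8,103. Book value $50,239.
Year 4: DB = ⌊$50,239 × 125%/9⌋ = $6,977; SL = ⌊$39,139/6⌋ = $6,523 → take DB $6,977. Book value $43,262.
Year 5: DB = ⌊$43,262 × 125%/9⌋ = $6,008; SL = ⌊$32,162/5⌋ = $6,432 → take SL $6,432. Book value $36,830.
Year 6: DB = ⌊$36,830 × 125%/9⌋ = $5,115; SL = ⌊$25,730/4⌋ = $6,432 → take SL $6,432. Book value $30,398.
Year 7: DB = ⌊$30,398 × 125%/9⌋ = $4,221; SL = ⌊$19,298/3⌋ = $6,432 → take SL $6,432. Book value $23,966.
Accumulated through year 7 = $78,678 − $23,966 = $54,712.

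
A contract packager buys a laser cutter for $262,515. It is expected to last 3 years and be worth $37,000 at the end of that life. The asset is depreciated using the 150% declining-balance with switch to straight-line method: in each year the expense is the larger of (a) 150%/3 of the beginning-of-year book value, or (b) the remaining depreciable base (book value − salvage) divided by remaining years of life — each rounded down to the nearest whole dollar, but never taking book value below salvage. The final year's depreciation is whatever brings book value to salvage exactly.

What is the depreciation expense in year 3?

$28,629

Depreciable base = $262,515 − $37,000 = $225,515.
Year 1: DB = ⌊$262,515 × 150%/3⌋ = $131,257; SL = ⌊$225,515/3⌋ = $75,171 → take DB $131,257. Book value $131,258.
Year 2: DB = ⌊$131,258 × 150%/3⌋ = $65,629; SL = ⌊$94,258/2⌋ = $47,129 → take DB $65,629. Book value $65,629.
Year 3 (final): $65,629 − $37,000 = $28,629. Book value $37,000.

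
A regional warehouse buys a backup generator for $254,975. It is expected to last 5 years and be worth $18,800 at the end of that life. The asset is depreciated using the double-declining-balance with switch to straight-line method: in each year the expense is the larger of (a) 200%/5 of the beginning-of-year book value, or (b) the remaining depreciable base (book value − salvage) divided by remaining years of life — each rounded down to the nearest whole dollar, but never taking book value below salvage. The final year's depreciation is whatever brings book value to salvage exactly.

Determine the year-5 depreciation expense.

$14,245

Depreciable base = $254,975 − $18,800 = $236,175.
Year 1: DB = ⌊$254,975 × 200%/5⌋ = $101,990; SL = ⌊$236,175/5⌋ = $47,235 → take DB $101,990. Book value $152,985.
Year 2: DB = ⌊$152,985 × 200%/5⌋ = $61,194; SL = ⌊$134,185/4⌋ = $33,546 → take DB $61,194. Book value $91,791.
Year 3: DB = ⌊$91,791 × 200%/5⌋ = $36,716; SL = ⌊$72,991/3⌋ = $24,330 → take DB $36,716. Book value $55,075.
Year 4: DB = ⌊$55,075 × 200%/5⌋ = $22,030; SL = ⌊$36,275/2⌋ = $18,137 → take DB $22,030. Book value $33,045.
Year 5 (final): $33,045 − $18,800 = $14,245. Book value $18,800.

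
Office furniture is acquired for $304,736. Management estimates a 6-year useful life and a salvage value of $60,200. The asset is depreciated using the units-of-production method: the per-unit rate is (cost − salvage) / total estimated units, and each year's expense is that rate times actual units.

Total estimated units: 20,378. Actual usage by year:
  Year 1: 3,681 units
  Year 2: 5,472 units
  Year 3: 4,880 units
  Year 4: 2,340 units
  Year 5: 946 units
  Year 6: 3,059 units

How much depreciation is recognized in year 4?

Depreciable base = $304,736 − $60,200 = $244,536.
Rate = $244,536 / 20,378 units = $12 per unit.
Year 1: 3,681 × $12 = $44,172. Book value $260,564.
Year 2: 5,472 × $12 = $65,664. Book value $194,900.
Year 3: 4,880 × $12 = $58,560. Book value $136,340.
Year 4: 2,340 × $12 = $28,080. Book value $108,260.

$28,080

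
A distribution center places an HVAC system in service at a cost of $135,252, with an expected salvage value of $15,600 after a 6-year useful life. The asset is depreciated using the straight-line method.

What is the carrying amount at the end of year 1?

$115,310

Depreciable base = $135,252 − $15,600 = $119,652.
Annual expense = $119,652 / 6 = $19,942.
End of year 1: book value $115,310.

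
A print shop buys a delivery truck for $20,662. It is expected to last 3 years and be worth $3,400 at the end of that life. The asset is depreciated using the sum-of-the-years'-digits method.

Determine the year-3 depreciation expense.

Depreciable base = $20,662 − $3,400 = $17,262.
Sum of the years' digits = 3+2+1 = 6.
Year 1: $17,262 × 3/6 = $8,631. Book value $12,031.
Year 2: $17,262 × 2/6 = $5,754. Book value $6,277.
Year 3: $17,262 × 1/6 = $2,877. Book value $3,400.

$2,877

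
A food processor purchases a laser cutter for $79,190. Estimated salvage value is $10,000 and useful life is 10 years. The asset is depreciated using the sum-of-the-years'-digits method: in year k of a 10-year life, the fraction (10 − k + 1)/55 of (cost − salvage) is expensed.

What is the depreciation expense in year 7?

$5,032

Depreciable base = $79,190 − $10,000 = $69,190.
Sum of the years' digits = 10+9+8+7+6+5+4+3+2+1 = 55.
Year 1: $69,190 × 10/55 = $12,580. Book value $66,610.
Year 2: $69,190 × 9/55 = $11,322. Book value $55,288.
Year 3: $69,190 × 8/55 = $10,064. Book value $45,224.
Year 4: $69,190 × 7/55 = $8,806. Book value $36,418.
Year 5: $69,190 × 6/55 = $7,548. Book value $28,870.
Year 6: $69,190 × 5/55 = $6,290. Book value $22,580.
Year 7: $69,190 × 4/55 = $5,032. Book value $17,548.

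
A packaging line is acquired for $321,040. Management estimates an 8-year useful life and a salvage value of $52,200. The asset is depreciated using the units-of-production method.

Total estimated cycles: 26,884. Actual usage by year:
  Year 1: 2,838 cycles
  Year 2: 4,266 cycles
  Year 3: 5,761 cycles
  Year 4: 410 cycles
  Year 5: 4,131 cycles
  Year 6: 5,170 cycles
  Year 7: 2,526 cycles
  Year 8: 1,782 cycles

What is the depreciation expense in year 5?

Depreciable base = $321,040 − $52,200 = $268,840.
Rate = $268,840 / 26,884 cycles = $10 per cycle.
Year 1: 2,838 × $10 = $28,380. Book value $292,660.
Year 2: 4,266 × $10 = $42,660. Book value $250,000.
Year 3: 5,761 × $10 = $57,610. Book value $192,390.
Year 4: 410 × $10 = $4,100. Book value $188,290.
Year 5: 4,131 × $10 = $41,310. Book value $146,980.

$41,310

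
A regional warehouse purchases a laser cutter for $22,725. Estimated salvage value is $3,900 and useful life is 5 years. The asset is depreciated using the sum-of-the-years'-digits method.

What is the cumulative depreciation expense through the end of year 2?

Depreciable base = $22,725 − $3,900 = $18,825.
Sum of the years' digits = 5+4+3+2+1 = 15.
Year 1: $18,825 × 5/15 = $6,275. Book value $16,450.
Year 2: $18,825 × 4/15 = $5,020. Book value $11,430.
Accumulated through year 2 = $22,725 − $11,430 = $11,295.

$11,295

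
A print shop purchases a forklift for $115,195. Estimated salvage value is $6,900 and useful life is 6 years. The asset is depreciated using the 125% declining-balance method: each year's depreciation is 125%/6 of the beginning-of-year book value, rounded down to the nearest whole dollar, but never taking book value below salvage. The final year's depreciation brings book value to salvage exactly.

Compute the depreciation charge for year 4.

$11,907

Depreciable base = $115,195 − $6,900 = $108,295.
Year 1: ⌊$115,195 × 125%/6⌋ = $23,998. Book value $91,197.
Year 2: ⌊$91,197 × 125%/6⌋ = $18,999. Book value $72,198.
Year 3: ⌊$72,198 × 125%/6⌋ = $15,041. Book value $57,157.
Year 4: ⌊$57,157 × 125%/6⌋ = $11,907. Book value $45,250.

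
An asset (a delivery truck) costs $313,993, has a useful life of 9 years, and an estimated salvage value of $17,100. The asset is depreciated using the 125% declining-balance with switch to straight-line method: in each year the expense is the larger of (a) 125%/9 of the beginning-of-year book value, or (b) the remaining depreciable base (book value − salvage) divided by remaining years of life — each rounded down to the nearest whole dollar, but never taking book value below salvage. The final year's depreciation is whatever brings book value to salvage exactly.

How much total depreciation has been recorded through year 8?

$266,327

Depreciable base = $313,993 − $17,100 = $296,893.
Year 1: DB = ⌊$313,993 × 125%/9⌋ = $43,610; SL = ⌊$296,893/9⌋ = $32,988 → take DB $43,610. Book value $270,383.
Year 2: DB = ⌊$270,383 × 125%/9⌋ = $37,553; SL = ⌊$253,283/8⌋ = $31,660 → take DB $37,553. Book value $232,830.
Year 3: DB = ⌊$232,830 × 125%/9⌋ = $32,337; SL = ⌊$215,730/7⌋ = $30,818 → take DB $32,337. Book value $200,493.
Year 4: DB = ⌊$200,493 × 125%/9⌋ = $27,846; SL = ⌊$183,393/6⌋ = $30,565 → take SL $30,565. Book value $169,928.
Year 5: DB = ⌊$169,928 × 125%/9⌋ = $23,601; SL = ⌊$152,828/5⌋ = $30,565 → take SL $30,565. Book value $139,363.
Year 6: DB = ⌊$139,363 × 125%/9⌋ = $19,355; SL = ⌊$122,263/4⌋ = $30,565 → take SL $30,565. Book value $108,798.
Year 7: DB = ⌊$108,798 × 125%/9⌋ = $15,110; SL = ⌊$91,698/3⌋ = $30,566 → take SL $30,566. Book value $78,232.
Year 8: DB = ⌊$78,232 × 125%/9⌋ = $10,865; SL = ⌊$61,132/2⌋ = $30,566 → take SL $30,566. Book value $47,666.
Accumulated through year 8 = $313,993 − $47,666 = $266,327.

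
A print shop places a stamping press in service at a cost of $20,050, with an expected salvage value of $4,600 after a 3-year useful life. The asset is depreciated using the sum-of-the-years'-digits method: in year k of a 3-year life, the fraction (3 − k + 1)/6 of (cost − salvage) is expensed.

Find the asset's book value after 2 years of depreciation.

$7,175

Depreciable base = $20,050 − $4,600 = $15,450.
Sum of the years' digits = 3+2+1 = 6.
Year 1: $15,450 × 3/6 = $7,725. Book value $12,325.
Year 2: $15,450 × 2/6 = $5,150. Book value $7,175.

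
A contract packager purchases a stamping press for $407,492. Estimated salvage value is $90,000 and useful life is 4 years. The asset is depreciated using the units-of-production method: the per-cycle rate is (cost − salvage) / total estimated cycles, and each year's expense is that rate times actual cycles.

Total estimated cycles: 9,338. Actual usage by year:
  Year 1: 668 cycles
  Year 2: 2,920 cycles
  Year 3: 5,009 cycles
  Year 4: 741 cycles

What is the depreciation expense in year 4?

Depreciable base = $407,492 − $90,000 = $317,492.
Rate = $317,492 / 9,338 cycles = $34 per cycle.
Year 1: 668 × $34 = $22,712. Book value $384,780.
Year 2: 2,920 × $34 = $99,280. Book value $285,500.
Year 3: 5,009 × $34 = $170,306. Book value $115,194.
Year 4: 741 × $34 = $25,194. Book value $90,000.

$25,194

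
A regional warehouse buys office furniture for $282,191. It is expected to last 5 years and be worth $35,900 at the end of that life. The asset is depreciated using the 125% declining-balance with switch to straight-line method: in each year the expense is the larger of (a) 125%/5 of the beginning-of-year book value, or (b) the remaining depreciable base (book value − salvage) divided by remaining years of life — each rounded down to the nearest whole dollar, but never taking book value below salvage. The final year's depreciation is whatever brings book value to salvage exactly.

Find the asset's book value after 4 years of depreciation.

$76,845

Depreciable base = $282,191 − $35,900 = $246,291.
Year 1: DB = ⌊$282,191 × 125%/5⌋ = $70,547; SL = ⌊$246,291/5⌋ = $49,258 → take DB $70,547. Book value $211,644.
Year 2: DB = ⌊$211,644 × 125%/5⌋ = $52,911; SL = ⌊$175,744/4⌋ = $43,936 → take DB $52,911. Book value $158,733.
Year 3: DB = ⌊$158,733 × 125%/5⌋ = $39,683; SL = ⌊$122,833/3⌋ = $40,944 → take SL $40,944. Book value $117,789.
Year 4: DB = ⌊$117,789 × 125%/5⌋ = $29,447; SL = ⌊$81,889/2⌋ = $40,944 → take SL $40,944. Book value $76,845.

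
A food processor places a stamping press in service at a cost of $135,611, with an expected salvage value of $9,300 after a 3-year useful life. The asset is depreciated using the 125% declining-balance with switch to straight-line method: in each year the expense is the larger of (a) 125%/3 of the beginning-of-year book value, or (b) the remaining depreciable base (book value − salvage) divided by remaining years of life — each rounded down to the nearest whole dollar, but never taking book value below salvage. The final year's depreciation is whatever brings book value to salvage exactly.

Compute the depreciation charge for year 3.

Depreciable base = $135,611 − $9,300 = $126,311.
Year 1: DB = ⌊$135,611 × 125%/3⌋ = $56,504; SL = ⌊$126,311/3⌋ = $42,103 → take DB $56,504. Book value $79,107.
Year 2: DB = ⌊$79,107 × 125%/3⌋ = $32,961; SL = ⌊$69,807/2⌋ = $34,903 → take SL $34,903. Book value $44,204.
Year 3 (final): $44,204 − $9,300 = $34,904. Book value $9,300.

$34,904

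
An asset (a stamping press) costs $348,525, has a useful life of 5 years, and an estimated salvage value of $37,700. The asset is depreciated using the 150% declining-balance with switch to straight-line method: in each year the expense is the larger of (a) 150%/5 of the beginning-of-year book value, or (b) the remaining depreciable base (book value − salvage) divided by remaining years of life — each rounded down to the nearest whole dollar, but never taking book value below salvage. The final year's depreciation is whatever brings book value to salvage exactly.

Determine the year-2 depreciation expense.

$73,190

Depreciable base = $348,525 − $37,700 = $310,825.
Year 1: DB = ⌊$348,525 × 150%/5⌋ = $104,557; SL = ⌊$310,825/5⌋ = $62,165 → take DB $104,557. Book value $243,968.
Year 2: DB = ⌊$243,968 × 150%/5⌋ = $73,190; SL = ⌊$206,268/4⌋ = $51,567 → take DB $73,190. Book value $170,778.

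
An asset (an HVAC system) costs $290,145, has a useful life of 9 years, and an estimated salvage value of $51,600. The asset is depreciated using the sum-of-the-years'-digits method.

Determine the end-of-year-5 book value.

$104,610

Depreciable base = $290,145 − $51,600 = $238,545.
Sum of the years' digits = 9+8+7+6+5+4+3+2+1 = 45.
Year 1: $238,545 × 9/45 = $47,709. Book value $242,436.
Year 2: $238,545 × 8/45 = $42,408. Book value $200,028.
Year 3: $238,545 × 7/45 = $37,107. Book value $162,921.
Year 4: $238,545 × 6/45 = $31,806. Book value $131,115.
Year 5: $238,545 × 5/45 = $26,505. Book value $104,610.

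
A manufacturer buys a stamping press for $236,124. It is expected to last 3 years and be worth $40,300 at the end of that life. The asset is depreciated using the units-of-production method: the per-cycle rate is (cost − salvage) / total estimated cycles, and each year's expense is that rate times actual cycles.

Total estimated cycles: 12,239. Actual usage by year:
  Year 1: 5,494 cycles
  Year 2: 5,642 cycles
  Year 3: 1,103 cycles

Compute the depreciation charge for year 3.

Depreciable base = $236,124 − $40,300 = $195,824.
Rate = $195,824 / 12,239 cycles = $16 per cycle.
Year 1: 5,494 × $16 = $87,904. Book value $148,220.
Year 2: 5,642 × $16 = $90,272. Book value $57,948.
Year 3: 1,103 × $16 = $17,648. Book value $40,300.

$17,648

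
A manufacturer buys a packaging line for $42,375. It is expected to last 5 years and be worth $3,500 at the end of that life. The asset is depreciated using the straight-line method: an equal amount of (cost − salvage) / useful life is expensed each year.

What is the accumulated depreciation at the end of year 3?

$23,325

Depreciable base = $42,375 − $3,500 = $38,875.
Annual expense = $38,875 / 5 = $7,775.
End of year 1: book value $34,600.
End of year 2: book value $26,825.
End of year 3: book value $19,050.
Accumulated through year 3 = $42,375 − $19,050 = $23,325.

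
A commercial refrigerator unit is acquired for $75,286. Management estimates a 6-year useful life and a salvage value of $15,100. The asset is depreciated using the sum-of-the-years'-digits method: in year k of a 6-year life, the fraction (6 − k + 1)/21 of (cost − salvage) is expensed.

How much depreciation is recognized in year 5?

Depreciable base = $75,286 − $15,100 = $60,186.
Sum of the years' digits = 6+5+4+3+2+1 = 21.
Year 1: $60,186 × 6/21 = $17,196. Book value $58,090.
Year 2: $60,186 × 5/21 = $14,330. Book value $43,760.
Year 3: $60,186 × 4/21 = $11,464. Book value $32,296.
Year 4: $60,186 × 3/21 = $8,598. Book value $23,698.
Year 5: $60,186 × 2/21 = $5,732. Book value $17,966.

$5,732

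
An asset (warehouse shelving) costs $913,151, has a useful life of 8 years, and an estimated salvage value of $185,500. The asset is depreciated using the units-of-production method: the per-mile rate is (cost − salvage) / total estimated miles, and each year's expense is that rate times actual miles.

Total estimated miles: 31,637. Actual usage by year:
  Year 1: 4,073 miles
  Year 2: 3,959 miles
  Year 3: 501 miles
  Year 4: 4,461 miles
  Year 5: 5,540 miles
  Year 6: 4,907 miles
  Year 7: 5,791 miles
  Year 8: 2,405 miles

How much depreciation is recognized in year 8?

$55,315

Depreciable base = $913,151 − $185,500 = $727,651.
Rate = $727,651 / 31,637 miles = $23 per mile.
Year 1: 4,073 × $23 = $93,679. Book value $819,472.
Year 2: 3,959 × $23 = $91,057. Book value $728,415.
Year 3: 501 × $23 = $11,523. Book value $716,892.
Year 4: 4,461 × $23 = $102,603. Book value $614,289.
Year 5: 5,540 × $23 = $127,420. Book value $486,869.
Year 6: 4,907 × $23 = $112,861. Book value $374,008.
Year 7: 5,791 × $23 = $133,193. Book value $240,815.
Year 8: 2,405 × $23 = $55,315. Book value $185,500.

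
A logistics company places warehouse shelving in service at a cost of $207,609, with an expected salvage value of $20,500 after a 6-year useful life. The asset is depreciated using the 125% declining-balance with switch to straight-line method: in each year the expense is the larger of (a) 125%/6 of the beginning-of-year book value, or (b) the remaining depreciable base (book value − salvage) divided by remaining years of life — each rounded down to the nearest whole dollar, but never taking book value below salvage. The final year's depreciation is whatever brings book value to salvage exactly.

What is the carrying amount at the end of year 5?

$47,905

Depreciable base = $207,609 − $20,500 = $187,109.
Year 1: DB = ⌊$207,609 × 125%/6⌋ = $43,251; SL = ⌊$187,109/6⌋ = $31,184 → take DB $43,251. Book value $164,358.
Year 2: DB = ⌊$164,358 × 125%/6⌋ = $34,241; SL = ⌊$143,858/5⌋ = $28,771 → take DB $34,241. Book value $130,117.
Year 3: DB = ⌊$130,117 × 125%/6⌋ = $27,107; SL = ⌊$109,617/4⌋ = $27,404 → take SL $27,404. Book value $102,713.
Year 4: DB = ⌊$102,713 × 125%/6⌋ = $21,398; SL = ⌊$82,213/3⌋ = $27,404 → take SL $27,404. Book value $75,309.
Year 5: DB = ⌊$75,309 × 125%/6⌋ = $15,689; SL = ⌊$54,809/2⌋ = $27,404 → take SL $27,404. Book value $47,905.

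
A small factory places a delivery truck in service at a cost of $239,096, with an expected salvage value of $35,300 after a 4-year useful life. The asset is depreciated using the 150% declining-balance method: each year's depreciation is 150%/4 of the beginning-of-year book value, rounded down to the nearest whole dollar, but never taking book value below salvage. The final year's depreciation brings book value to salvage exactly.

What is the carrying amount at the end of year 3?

Depreciable base = $239,096 − $35,300 = $203,796.
Year 1: ⌊$239,096 × 150%/4⌋ = $89,661. Book value $149,435.
Year 2: ⌊$149,435 × 150%/4⌋ = $56,038. Book value $93,397.
Year 3: ⌊$93,397 × 150%/4⌋ = $35,023. Book value $58,374.

$58,374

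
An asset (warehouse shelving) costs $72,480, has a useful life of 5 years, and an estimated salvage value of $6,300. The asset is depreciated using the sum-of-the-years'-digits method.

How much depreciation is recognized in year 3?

$13,236

Depreciable base = $72,480 − $6,300 = $66,180.
Sum of the years' digits = 5+4+3+2+1 = 15.
Year 1: $66,180 × 5/15 = $22,060. Book value $50,420.
Year 2: $66,180 × 4/15 = $17,648. Book value $32,772.
Year 3: $66,180 × 3/15 = $13,236. Book value $19,536.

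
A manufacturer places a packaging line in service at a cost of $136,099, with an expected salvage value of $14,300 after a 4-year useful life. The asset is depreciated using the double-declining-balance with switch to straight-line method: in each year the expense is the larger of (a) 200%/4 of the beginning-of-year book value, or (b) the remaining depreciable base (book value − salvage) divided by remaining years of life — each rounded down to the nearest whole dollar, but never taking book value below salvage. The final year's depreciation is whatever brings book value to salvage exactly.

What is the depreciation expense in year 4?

Depreciable base = $136,099 − $14,300 = $121,799.
Year 1: DB = ⌊$136,099 × 200%/4⌋ = $68,049; SL = ⌊$121,799/4⌋ = $30,449 → take DB $68,049. Book value $68,050.
Year 2: DB = ⌊$68,050 × 200%/4⌋ = $34,025; SL = ⌊$53,750/3⌋ = $17,916 → take DB $34,025. Book value $34,025.
Year 3: DB = ⌊$34,025 × 200%/4⌋ = $17,012; SL = ⌊$19,725/2⌋ = $9,862 → take DB $17,012. Book value $17,013.
Year 4 (final): $17,013 − $14,300 = $2,713. Book value $14,300.

$2,713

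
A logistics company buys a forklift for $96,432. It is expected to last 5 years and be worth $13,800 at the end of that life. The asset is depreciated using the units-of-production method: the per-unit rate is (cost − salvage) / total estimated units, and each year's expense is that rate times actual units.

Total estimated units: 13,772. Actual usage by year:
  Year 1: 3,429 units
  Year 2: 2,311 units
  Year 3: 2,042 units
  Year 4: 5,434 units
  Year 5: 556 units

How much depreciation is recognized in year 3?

$12,252

Depreciable base = $96,432 − $13,800 = $82,632.
Rate = $82,632 / 13,772 units = $6 per unit.
Year 1: 3,429 × $6 = $20,574. Book value $75,858.
Year 2: 2,311 × $6 = $13,866. Book value $61,992.
Year 3: 2,042 × $6 = $12,252. Book value $49,740.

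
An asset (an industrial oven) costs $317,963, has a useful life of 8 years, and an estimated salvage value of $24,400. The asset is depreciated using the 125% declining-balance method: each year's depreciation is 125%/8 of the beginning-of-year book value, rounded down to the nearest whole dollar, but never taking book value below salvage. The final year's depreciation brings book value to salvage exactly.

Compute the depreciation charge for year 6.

Depreciable base = $317,963 − $24,400 = $293,563.
Year 1: ⌊$317,963 × 125%/8⌋ = $49,681. Book value $268,282.
Year 2: ⌊$268,282 × 125%/8⌋ = $41,919. Book value $226,363.
Year 3: ⌊$226,363 × 125%/8⌋ = $35,369. Book value $190,994.
Year 4: ⌊$190,994 × 125%/8⌋ = $29,842. Book value $161,152.
Year 5: ⌊$161,152 × 125%/8⌋ = $25,180. Book value $135,972.
Year 6: ⌊$135,972 × 125%/8⌋ = $21,245. Book value $114,727.

$21,245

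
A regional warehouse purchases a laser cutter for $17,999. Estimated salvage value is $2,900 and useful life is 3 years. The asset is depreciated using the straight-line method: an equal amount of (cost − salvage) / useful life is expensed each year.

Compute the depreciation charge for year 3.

Depreciable base = $17,999 − $2,900 = $15,099.
Annual expense = $15,099 / 3 = $5,033.

$5,033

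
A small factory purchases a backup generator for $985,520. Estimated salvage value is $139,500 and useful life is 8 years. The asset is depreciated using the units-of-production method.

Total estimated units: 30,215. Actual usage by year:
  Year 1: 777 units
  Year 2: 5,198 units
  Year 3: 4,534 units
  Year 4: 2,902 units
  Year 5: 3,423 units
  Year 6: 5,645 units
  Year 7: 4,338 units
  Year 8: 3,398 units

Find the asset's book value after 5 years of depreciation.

Depreciable base = $985,520 − $139,500 = $846,020.
Rate = $846,020 / 30,215 units = $28 per unit.
Year 1: 777 × $28 = $21,756. Book value $963,764.
Year 2: 5,198 × $28 = $145,544. Book value $818,220.
Year 3: 4,534 × $28 = $126,952. Book value $691,268.
Year 4: 2,902 × $28 = $81,256. Book value $610,012.
Year 5: 3,423 × $28 = $95,844. Book value $514,168.

$514,168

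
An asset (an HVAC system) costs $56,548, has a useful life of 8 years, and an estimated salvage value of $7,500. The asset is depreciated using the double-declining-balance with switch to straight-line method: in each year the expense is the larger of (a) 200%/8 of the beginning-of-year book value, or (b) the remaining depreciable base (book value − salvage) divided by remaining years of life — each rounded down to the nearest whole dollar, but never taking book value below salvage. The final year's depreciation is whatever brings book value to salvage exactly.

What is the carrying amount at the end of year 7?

Depreciable base = $56,548 − $7,500 = $49,048.
Year 1: DB = ⌊$56,548 × 200%/8⌋ = $14,137; SL = ⌊$49,048/8⌋ = $6,131 → take DB $14,137. Book value $42,411.
Year 2: DB = ⌊$42,411 × 200%/8⌋ = $10,602; SL = ⌊$34,911/7⌋ = $4,987 → take DB $10,602. Book value $31,809.
Year 3: DB = ⌊$31,809 × 200%/8⌋ = $7,952; SL = ⌊$24,309/6⌋ = $4,051 → take DB $7,952. Book value $23,857.
Year 4: DB = ⌊$23,857 × 200%/8⌋ = $5,964; SL = ⌊$16,357/5⌋ = $3,271 → take DB $5,964. Book value $17,893.
Year 5: DB = ⌊$17,893 × 200%/8⌋ = $4,473; SL = ⌊$10,393/4⌋ = $2,598 → take DB $4,473. Book value $13,420.
Year 6: DB = ⌊$13,420 × 200%/8⌋ = $3,355; SL = ⌊$5,920/3⌋ = $1,973 → take DB $3,355. Book value $10,065.
Year 7: DB = ⌊$10,065 × 200%/8⌋ = $2,516; SL = ⌊$2,565/2⌋ = $1,282 → take DB $2,516. Book value $7,549.

$7,549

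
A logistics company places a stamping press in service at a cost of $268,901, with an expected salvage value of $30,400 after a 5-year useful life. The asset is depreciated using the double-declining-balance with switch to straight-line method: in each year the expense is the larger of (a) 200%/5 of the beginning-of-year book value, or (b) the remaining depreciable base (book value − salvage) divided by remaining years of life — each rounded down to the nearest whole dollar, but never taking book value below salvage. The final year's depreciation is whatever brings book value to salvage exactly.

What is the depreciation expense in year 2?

Depreciable base = $268,901 − $30,400 = $238,501.
Year 1: DB = ⌊$268,901 × 200%/5⌋ = $107,560; SL = ⌊$238,501/5⌋ = $47,700 → take DB $107,560. Book value $161,341.
Year 2: DB = ⌊$161,341 × 200%/5⌋ = $64,536; SL = ⌊$130,941/4⌋ = $32,735 → take DB $64,536. Book value $96,805.

$64,536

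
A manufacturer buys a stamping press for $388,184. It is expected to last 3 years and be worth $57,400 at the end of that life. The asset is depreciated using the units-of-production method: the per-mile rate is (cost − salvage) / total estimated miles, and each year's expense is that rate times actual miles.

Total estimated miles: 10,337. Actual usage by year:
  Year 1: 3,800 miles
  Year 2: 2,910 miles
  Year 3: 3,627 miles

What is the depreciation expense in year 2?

$93,120

Depreciable base = $388,184 − $57,400 = $330,784.
Rate = $330,784 / 10,337 miles = $32 per mile.
Year 1: 3,800 × $32 = $121,600. Book value $266,584.
Year 2: 2,910 × $32 = $93,120. Book value $173,464.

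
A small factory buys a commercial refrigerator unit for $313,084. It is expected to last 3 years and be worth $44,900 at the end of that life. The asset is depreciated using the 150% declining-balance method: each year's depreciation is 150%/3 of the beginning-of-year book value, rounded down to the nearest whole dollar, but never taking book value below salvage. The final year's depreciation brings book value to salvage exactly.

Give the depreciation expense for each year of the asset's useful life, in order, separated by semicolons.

$156,542; $78,271; $33,371

Depreciable base = $313,084 − $44,900 = $268,184.
Year 1: ⌊$313,084 × 150%/3⌋ = $156,542. Book value $156,542.
Year 2: ⌊$156,542 × 150%/3⌋ = $78,271. Book value $78,271.
Year 3 (final): $78,271 − $44,900 = $33,371. Book value $44,900.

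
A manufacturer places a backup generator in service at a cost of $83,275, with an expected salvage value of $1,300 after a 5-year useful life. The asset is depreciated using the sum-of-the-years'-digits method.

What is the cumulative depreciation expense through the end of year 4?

Depreciable base = $83,275 − $1,300 = $81,975.
Sum of the years' digits = 5+4+3+2+1 = 15.
Year 1: $81,975 × 5/15 = $27,325. Book value $55,950.
Year 2: $81,975 × 4/15 = $21,860. Book value $34,090.
Year 3: $81,975 × 3/15 = $16,395. Book value $17,695.
Year 4: $81,975 × 2/15 = $10,930. Book value $6,765.
Accumulated through year 4 = $83,275 − $6,765 = $76,510.

$76,510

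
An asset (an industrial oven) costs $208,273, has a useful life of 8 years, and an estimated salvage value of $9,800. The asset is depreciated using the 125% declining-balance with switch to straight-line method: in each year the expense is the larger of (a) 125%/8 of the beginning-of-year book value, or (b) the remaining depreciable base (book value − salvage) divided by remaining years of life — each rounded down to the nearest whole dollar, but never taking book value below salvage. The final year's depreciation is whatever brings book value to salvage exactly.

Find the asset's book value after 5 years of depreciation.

Depreciable base = $208,273 − $9,800 = $198,473.
Year 1: DB = ⌊$208,273 × 125%/8⌋ = $32,542; SL = ⌊$198,473/8⌋ = $24,809 → take DB $32,542. Book value $175,731.
Year 2: DB = ⌊$175,731 × 125%/8⌋ = $27,457; SL = ⌊$165,931/7⌋ = $23,704 → take DB $27,457. Book value $148,274.
Year 3: DB = ⌊$148,274 × 125%/8⌋ = $23,167; SL = ⌊$138,474/6⌋ = $23,079 → take DB $23,167. Book value $125,107.
Year 4: DB = ⌊$125,107 × 125%/8⌋ = $19,547; SL = ⌊$115,307/5⌋ = $23,061 → take SL $23,061. Book value $102,046.
Year 5: DB = ⌊$102,046 × 125%/8⌋ = $15,944; SL = ⌊$92,246/4⌋ = $23,061 → take SL $23,061. Book value $78,985.

$78,985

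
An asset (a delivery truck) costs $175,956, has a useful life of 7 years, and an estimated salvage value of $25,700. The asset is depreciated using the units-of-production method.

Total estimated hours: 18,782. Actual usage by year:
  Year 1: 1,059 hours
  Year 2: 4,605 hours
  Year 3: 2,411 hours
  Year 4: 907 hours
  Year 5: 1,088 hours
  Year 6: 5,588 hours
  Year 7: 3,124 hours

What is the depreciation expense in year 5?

Depreciable base = $175,956 − $25,700 = $150,256.
Rate = $150,256 / 18,782 hours = $8 per hour.
Year 1: 1,059 × $8 = $8,472. Book value $167,484.
Year 2: 4,605 × $8 = $36,840. Book value $130,644.
Year 3: 2,411 × $8 = $19,288. Book value $111,356.
Year 4: 907 × $8 = $7,256. Book value $104,100.
Year 5: 1,088 × $8 = $8,704. Book value $95,396.

$8,704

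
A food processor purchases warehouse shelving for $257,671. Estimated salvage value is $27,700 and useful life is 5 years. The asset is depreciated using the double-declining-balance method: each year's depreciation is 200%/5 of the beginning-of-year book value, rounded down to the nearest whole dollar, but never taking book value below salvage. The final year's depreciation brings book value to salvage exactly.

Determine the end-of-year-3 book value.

Depreciable base = $257,671 − $27,700 = $229,971.
Year 1: ⌊$257,671 × 200%/5⌋ = $103,068. Book value $154,603.
Year 2: ⌊$154,603 × 200%/5⌋ = $61,841. Book value $92,762.
Year 3: ⌊$92,762 × 200%/5⌋ = $37,104. Book value $55,658.

$55,658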